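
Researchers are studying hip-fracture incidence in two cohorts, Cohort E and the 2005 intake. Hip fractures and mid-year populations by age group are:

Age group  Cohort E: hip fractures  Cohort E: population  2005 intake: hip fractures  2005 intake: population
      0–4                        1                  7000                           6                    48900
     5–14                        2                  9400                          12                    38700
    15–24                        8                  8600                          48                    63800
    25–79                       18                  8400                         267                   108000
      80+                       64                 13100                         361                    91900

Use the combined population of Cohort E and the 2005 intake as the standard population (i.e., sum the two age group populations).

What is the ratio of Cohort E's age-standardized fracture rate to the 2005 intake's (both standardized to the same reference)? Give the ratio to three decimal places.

1.092

Age-specific rates per 100000 for Cohort E: 14.29, 21.28, 93.02, 214.29, 488.55.
For the 2005 intake: 12.27, 31.01, 75.24, 247.22, 392.82.
Combined standard total = 397800; weights = 0.1405, 0.1209, 0.1820, 0.2926, 0.2640.
Cohort E: 0.1405×14.29 + 0.1209×21.28 + 0.1820×93.02 + 0.2926×214.29 + 0.2640×488.55 = 213.1660 per 100000.
The 2005 intake: 0.1405×12.27 + 0.1209×31.01 + 0.1820×75.24 + 0.2926×247.22 + 0.2640×392.82 = 195.1910 per 100000.
Ratio = 213.1660 ÷ 195.1910 = 1.09209.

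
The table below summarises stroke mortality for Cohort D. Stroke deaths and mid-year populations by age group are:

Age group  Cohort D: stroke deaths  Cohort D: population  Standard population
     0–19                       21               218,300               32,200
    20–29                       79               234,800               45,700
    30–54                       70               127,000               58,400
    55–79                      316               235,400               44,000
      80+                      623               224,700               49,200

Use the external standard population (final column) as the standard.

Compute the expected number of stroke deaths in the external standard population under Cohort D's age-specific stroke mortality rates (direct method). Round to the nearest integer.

246

Age-specific rates per 100,000 for Cohort D: 9.62, 33.65, 55.12, 134.24, 277.26.
Expected stroke deaths = Σ (standard pop × age-specific rate ÷ 100,000)
= 32,200×9.62/100,000 + 45,700×33.65/100,000 + 58,400×55.12/100,000 + 44,000×134.24/100,000 + 49,200×277.26/100,000
= 3.10 + 15.38 + 32.19 + 59.07 + 136.41 = 246.14.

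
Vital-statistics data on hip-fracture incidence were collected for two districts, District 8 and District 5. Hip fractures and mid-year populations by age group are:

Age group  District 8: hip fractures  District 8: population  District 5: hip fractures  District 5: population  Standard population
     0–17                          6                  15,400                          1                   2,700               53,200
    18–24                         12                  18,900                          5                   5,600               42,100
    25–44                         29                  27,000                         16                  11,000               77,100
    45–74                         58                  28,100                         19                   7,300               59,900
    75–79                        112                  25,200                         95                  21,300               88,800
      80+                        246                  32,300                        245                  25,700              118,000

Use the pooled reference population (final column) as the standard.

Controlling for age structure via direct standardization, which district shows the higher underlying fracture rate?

District 5

Age-specific rates per 100,000 for District 8: 38.96, 63.49, 107.41, 206.41, 444.44, 761.61.
For District 5: 37.04, 89.29, 145.45, 260.27, 446.01, 953.31.
Standard total = 439,100; weights = 0.1212, 0.0959, 0.1756, 0.1364, 0.2022, 0.2687.
District 8: 0.1212×38.96 + 0.0959×63.49 + 0.1756×107.41 + 0.1364×206.41 + 0.2022×444.44 + 0.2687×761.61 = 352.3735 per 100,000.
District 5: 0.1212×37.04 + 0.0959×89.29 + 0.1756×145.45 + 0.1364×260.27 + 0.2022×446.01 + 0.2687×953.31 = 420.4741 per 100,000.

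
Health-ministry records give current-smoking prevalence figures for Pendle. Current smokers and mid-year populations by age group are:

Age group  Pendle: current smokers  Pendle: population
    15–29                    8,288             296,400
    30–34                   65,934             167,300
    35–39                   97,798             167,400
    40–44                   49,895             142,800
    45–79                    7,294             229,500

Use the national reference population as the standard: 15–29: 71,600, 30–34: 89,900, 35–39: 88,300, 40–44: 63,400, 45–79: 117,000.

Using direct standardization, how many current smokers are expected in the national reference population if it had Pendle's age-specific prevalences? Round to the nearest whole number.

Age-specific rates per 1,000 for Pendle: 27.962, 394.106, 584.217, 349.405, 31.782.
Expected current smokers = Σ (standard pop × age-specific rate ÷ 1,000)
= 71,600×27.962/1,000 + 89,900×394.106/1,000 + 88,300×584.217/1,000 + 63,400×349.405/1,000 + 117,000×31.782/1,000
= 2002.09 + 35430.16 + 51586.40 + 22152.26 + 3718.51 = 114889.43.

114889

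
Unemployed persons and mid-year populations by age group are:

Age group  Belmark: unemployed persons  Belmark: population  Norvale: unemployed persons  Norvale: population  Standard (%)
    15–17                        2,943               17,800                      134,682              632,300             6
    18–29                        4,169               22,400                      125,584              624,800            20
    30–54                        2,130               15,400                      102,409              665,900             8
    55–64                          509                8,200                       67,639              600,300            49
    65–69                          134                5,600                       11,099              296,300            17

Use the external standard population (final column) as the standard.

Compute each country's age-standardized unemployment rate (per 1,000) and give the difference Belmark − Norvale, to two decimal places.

Age-specific rates per 1,000 for Belmark: 165.337, 186.116, 138.312, 62.073, 23.929.
For Norvale: 213.003, 200.999, 153.790, 112.675, 37.459.
Standard weights: 0.06, 0.20, 0.08, 0.49, 0.17.
Belmark: 0.0600×165.337 + 0.2000×186.116 + 0.0800×138.312 + 0.4900×62.073 + 0.1700×23.929 = 92.6921 per 1,000.
Norvale: 0.0600×213.003 + 0.2000×200.999 + 0.0800×153.790 + 0.4900×112.675 + 0.1700×37.459 = 126.8621 per 1,000.
Difference = 92.6921 − 126.8621 = -34.1700.

-34.17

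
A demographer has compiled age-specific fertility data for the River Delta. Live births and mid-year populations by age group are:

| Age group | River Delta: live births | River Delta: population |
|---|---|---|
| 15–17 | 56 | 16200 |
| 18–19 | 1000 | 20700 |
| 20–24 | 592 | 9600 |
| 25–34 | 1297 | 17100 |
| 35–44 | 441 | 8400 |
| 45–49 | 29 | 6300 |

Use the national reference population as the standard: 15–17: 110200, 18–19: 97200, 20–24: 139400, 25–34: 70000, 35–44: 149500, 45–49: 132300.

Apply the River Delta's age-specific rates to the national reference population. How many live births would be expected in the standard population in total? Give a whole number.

27440

Age-specific rates per 1000 for the River Delta: 3.457, 48.309, 61.667, 75.848, 52.500, 4.603.
Expected live births = Σ (standard pop × age-specific rate ÷ 1000)
= 110200×3.457/1000 + 97200×48.309/1000 + 139400×61.667/1000 + 70000×75.848/1000 + 149500×52.500/1000 + 132300×4.603/1000
= 380.94 + 4695.65 + 8596.33 + 5309.36 + 7848.75 + 609.00 = 27440.03.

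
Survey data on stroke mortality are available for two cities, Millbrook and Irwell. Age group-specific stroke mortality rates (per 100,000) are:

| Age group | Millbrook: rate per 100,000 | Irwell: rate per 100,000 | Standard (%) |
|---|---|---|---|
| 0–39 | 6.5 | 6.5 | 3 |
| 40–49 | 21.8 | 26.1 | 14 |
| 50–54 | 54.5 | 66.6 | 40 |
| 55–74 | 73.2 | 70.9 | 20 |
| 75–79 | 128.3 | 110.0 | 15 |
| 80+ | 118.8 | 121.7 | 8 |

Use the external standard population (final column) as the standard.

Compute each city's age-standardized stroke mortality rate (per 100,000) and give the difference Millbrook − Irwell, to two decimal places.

Standard weights: 0.03, 0.14, 0.40, 0.20, 0.15, 0.08.
Millbrook: 0.0300×6.5 + 0.1400×21.8 + 0.4000×54.5 + 0.2000×73.2 + 0.1500×128.3 + 0.0800×118.8 = 68.4360 per 100,000.
Irwell: 0.0300×6.5 + 0.1400×26.1 + 0.4000×66.6 + 0.2000×70.9 + 0.1500×110.0 + 0.0800×121.7 = 70.9050 per 100,000.
Difference = 68.4360 − 70.9050 = -2.4690.

-2.47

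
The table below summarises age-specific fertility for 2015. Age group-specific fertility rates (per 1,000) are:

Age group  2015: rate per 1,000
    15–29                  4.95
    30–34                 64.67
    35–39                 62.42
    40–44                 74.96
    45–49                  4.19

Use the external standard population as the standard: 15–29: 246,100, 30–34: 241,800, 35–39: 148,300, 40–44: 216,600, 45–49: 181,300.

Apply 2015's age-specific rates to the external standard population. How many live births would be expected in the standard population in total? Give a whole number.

Expected live births = Σ (standard pop × age-specific rate ÷ 1,000)
= 246,100×4.95/1,000 + 241,800×64.67/1,000 + 148,300×62.42/1,000 + 216,600×74.96/1,000 + 181,300×4.19/1,000
= 1218.19 + 15637.21 + 9256.89 + 16236.34 + 759.65 = 43108.27.

43108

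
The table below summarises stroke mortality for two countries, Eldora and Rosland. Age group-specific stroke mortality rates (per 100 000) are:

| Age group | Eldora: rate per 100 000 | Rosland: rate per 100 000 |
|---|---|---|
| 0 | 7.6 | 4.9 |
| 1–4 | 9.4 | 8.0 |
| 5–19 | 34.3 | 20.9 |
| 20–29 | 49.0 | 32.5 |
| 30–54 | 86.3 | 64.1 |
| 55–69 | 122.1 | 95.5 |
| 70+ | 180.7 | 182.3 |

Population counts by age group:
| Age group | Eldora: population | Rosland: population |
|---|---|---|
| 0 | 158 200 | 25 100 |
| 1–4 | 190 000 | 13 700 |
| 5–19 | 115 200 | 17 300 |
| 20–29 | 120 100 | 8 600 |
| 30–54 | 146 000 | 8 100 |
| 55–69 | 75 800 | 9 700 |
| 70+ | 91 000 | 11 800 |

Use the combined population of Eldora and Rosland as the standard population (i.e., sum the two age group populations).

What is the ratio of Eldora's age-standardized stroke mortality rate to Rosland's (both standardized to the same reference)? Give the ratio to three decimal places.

Combined standard total = 990 600; weights = 0.1850, 0.2056, 0.1338, 0.1299, 0.1556, 0.0863, 0.1038.
Eldora: 0.1850×7.6 + 0.2056×9.4 + 0.1338×34.3 + 0.1299×49.0 + 0.1556×86.3 + 0.0863×122.1 + 0.1038×180.7 = 57.0091 per 100 000.
Rosland: 0.1850×4.9 + 0.2056×8.0 + 0.1338×20.9 + 0.1299×32.5 + 0.1556×64.1 + 0.0863×95.5 + 0.1038×182.3 = 46.7023 per 100 000.
Ratio = 57.0091 ÷ 46.7023 = 1.22069.

1.221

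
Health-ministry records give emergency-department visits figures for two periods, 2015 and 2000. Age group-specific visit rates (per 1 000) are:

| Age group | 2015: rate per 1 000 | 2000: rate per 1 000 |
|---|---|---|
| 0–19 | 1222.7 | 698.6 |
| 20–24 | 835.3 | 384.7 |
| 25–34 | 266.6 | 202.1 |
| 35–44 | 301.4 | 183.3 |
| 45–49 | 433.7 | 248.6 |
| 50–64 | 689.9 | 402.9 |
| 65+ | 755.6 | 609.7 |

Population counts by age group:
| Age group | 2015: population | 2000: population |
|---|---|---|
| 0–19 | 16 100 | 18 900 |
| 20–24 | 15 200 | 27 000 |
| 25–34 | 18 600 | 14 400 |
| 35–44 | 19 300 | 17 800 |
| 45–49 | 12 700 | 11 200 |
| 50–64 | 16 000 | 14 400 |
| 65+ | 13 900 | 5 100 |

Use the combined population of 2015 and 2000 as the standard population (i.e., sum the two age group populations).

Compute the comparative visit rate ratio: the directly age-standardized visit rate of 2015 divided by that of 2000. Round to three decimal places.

1.712

Combined standard total = 220 600; weights = 0.1587, 0.1913, 0.1496, 0.1682, 0.1083, 0.1378, 0.0861.
2015: 0.1587×1222.7 + 0.1913×835.3 + 0.1496×266.6 + 0.1682×301.4 + 0.1083×433.7 + 0.1378×689.9 + 0.0861×755.6 = 651.4900 per 1 000.
2000: 0.1587×698.6 + 0.1913×384.7 + 0.1496×202.1 + 0.1682×183.3 + 0.1083×248.6 + 0.1378×402.9 + 0.0861×609.7 = 380.4582 per 1 000.
Ratio = 651.4900 ÷ 380.4582 = 1.71238.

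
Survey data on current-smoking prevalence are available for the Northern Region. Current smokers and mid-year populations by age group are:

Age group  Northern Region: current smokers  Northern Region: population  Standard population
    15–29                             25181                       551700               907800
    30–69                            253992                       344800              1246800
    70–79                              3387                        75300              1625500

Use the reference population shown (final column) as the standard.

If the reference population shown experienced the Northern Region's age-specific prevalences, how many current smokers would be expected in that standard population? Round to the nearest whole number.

1032987

Age-specific rates per 1000 for the Northern Region: 45.643, 736.636, 44.980.
Expected current smokers = Σ (standard pop × age-specific rate ÷ 1000)
= 907800×45.643/1000 + 1246800×736.636/1000 + 1625500×44.980/1000
= 41434.32 + 918437.43 + 73115.12 = 1032986.86.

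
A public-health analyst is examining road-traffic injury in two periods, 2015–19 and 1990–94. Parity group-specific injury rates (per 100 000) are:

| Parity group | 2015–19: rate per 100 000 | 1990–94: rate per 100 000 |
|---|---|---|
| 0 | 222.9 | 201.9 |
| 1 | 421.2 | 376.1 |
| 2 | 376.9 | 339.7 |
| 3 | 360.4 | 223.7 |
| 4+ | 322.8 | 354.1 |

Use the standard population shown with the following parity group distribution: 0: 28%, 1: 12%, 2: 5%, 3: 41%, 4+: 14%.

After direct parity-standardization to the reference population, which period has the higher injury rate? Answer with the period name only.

Standard weights: 0.28, 0.12, 0.05, 0.41, 0.14.
2015–19: 0.2800×222.9 + 0.1200×421.2 + 0.0500×376.9 + 0.4100×360.4 + 0.1400×322.8 = 324.7570 per 100 000.
1990–94: 0.2800×201.9 + 0.1200×376.1 + 0.0500×339.7 + 0.4100×223.7 + 0.1400×354.1 = 259.9400 per 100 000.

2015–19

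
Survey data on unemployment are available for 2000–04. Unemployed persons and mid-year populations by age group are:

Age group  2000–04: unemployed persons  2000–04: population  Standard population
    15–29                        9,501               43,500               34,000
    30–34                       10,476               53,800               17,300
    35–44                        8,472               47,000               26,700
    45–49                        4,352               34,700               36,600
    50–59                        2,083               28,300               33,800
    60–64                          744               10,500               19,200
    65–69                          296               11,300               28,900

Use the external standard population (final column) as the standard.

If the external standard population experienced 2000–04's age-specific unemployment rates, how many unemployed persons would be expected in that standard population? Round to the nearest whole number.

24803

Age-specific rates per 1,000 for 2000–04: 218.414, 194.721, 180.255, 125.418, 73.604, 70.857, 26.195.
Expected unemployed persons = Σ (standard pop × age-specific rate ÷ 1,000)
= 34,000×218.414/1,000 + 17,300×194.721/1,000 + 26,700×180.255/1,000 + 36,600×125.418/1,000 + 33,800×73.604/1,000 + 19,200×70.857/1,000 + 28,900×26.195/1,000
= 7426.07 + 3368.68 + 4812.82 + 4590.29 + 2487.82 + 1360.46 + 757.03 = 24803.16.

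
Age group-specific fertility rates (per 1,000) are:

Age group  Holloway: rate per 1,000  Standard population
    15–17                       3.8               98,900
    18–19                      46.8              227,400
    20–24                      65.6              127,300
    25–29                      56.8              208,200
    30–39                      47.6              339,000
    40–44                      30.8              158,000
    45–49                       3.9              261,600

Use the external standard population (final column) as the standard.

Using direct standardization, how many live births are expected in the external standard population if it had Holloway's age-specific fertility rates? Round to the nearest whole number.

Expected live births = Σ (standard pop × age-specific rate ÷ 1,000)
= 98,900×3.8/1,000 + 227,400×46.8/1,000 + 127,300×65.6/1,000 + 208,200×56.8/1,000 + 339,000×47.6/1,000 + 158,000×30.8/1,000 + 261,600×3.9/1,000
= 375.82 + 10642.32 + 8350.88 + 11825.76 + 16136.40 + 4866.40 + 1020.24 = 53217.82.

53218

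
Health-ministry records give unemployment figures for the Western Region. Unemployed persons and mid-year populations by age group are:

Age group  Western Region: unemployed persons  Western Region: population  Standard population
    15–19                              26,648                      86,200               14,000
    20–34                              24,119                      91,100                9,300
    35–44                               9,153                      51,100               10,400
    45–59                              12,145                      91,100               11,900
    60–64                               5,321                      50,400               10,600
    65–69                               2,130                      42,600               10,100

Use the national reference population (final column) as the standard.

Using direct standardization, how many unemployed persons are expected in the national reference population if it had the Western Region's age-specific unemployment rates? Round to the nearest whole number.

Age-specific rates per 1,000 for the Western Region: 309.142, 264.753, 179.119, 133.315, 105.575, 50.000.
Expected unemployed persons = Σ (standard pop × age-specific rate ÷ 1,000)
= 14,000×309.142/1,000 + 9,300×264.753/1,000 + 10,400×179.119/1,000 + 11,900×133.315/1,000 + 10,600×105.575/1,000 + 10,100×50.000/1,000
= 4327.98 + 2462.20 + 1862.84 + 1586.45 + 1119.10 + 505.00 = 11863.57.

11864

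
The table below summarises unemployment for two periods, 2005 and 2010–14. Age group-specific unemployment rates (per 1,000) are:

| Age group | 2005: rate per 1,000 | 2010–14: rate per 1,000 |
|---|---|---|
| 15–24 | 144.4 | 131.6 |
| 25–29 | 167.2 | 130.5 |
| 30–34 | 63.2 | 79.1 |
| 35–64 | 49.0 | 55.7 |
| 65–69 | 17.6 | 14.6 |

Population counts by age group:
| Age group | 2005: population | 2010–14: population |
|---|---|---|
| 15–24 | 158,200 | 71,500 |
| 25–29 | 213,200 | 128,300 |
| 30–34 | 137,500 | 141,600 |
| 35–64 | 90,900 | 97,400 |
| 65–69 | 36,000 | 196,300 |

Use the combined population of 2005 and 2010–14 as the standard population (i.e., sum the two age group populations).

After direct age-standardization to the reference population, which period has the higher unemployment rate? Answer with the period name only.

2005

Combined standard total = 1,270,900; weights = 0.1807, 0.2687, 0.2196, 0.1482, 0.1828.
2005: 0.1807×144.4 + 0.2687×167.2 + 0.2196×63.2 + 0.1482×49.0 + 0.1828×17.6 = 95.3826 per 1,000.
2010–14: 0.1807×131.6 + 0.2687×130.5 + 0.2196×79.1 + 0.1482×55.7 + 0.1828×14.6 = 87.1437 per 1,000.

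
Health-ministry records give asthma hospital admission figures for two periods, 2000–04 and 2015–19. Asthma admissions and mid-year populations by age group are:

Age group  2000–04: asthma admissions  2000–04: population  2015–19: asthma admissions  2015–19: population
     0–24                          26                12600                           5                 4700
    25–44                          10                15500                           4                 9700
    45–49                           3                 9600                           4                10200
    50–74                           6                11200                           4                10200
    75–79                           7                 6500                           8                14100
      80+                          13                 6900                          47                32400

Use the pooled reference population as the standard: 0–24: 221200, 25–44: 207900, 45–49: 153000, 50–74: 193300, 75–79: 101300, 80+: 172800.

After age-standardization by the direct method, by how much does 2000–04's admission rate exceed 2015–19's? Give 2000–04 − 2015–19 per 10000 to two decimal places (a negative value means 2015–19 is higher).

Age-specific rates per 10000 for 2000–04: 20.63, 6.45, 3.12, 5.36, 10.77, 18.84.
For 2015–19: 10.64, 4.12, 3.92, 3.92, 5.67, 14.51.
Standard total = 1049500; weights = 0.2108, 0.1981, 0.1458, 0.1842, 0.0965, 0.1646.
2000–04: 0.2108×20.63 + 0.1981×6.45 + 0.1458×3.12 + 0.1842×5.36 + 0.0965×10.77 + 0.1646×18.84 = 11.2110 per 10000.
2015–19: 0.2108×10.64 + 0.1981×4.12 + 0.1458×3.92 + 0.1842×3.92 + 0.0965×5.67 + 0.1646×14.51 = 7.2892 per 10000.
Difference = 11.2110 − 7.2892 = 3.9219.

3.92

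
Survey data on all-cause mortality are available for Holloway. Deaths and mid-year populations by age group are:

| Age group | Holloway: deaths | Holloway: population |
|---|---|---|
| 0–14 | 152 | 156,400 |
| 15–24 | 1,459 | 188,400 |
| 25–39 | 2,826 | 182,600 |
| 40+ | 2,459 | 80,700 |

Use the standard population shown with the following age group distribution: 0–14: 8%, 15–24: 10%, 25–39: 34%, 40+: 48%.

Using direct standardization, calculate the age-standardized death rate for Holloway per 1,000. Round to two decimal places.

Age-specific rates per 1,000 for Holloway: 0.972, 7.744, 15.476, 30.471.
Standard weights: 0.08, 0.10, 0.34, 0.48.
Standardized rate: 0.0800×0.972 + 0.1000×7.744 + 0.3400×15.476 + 0.4800×30.471 = 20.7402 per 1,000.

20.74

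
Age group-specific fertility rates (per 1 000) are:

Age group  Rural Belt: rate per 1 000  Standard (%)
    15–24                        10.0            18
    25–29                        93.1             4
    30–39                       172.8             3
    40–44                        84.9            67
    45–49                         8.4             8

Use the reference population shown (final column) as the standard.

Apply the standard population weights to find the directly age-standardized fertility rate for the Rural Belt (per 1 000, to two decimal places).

Standard weights: 0.18, 0.04, 0.03, 0.67, 0.08.
Standardized rate: 0.1800×10.0 + 0.0400×93.1 + 0.0300×172.8 + 0.6700×84.9 + 0.0800×8.4 = 68.2630 per 1 000.

68.26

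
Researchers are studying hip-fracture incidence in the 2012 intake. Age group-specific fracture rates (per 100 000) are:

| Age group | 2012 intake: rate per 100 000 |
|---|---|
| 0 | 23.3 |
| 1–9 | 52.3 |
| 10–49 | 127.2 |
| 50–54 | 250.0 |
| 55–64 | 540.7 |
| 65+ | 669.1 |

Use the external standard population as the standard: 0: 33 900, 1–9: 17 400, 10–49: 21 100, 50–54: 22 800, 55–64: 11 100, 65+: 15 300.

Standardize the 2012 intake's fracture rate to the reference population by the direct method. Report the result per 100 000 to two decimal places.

Standard total = 121 600; weights = 0.2788, 0.1431, 0.1735, 0.1875, 0.0913, 0.1258.
Standardized rate: 0.2788×23.3 + 0.1431×52.3 + 0.1735×127.2 + 0.1875×250.0 + 0.0913×540.7 + 0.1258×669.1 = 216.4705 per 100 000.

216.47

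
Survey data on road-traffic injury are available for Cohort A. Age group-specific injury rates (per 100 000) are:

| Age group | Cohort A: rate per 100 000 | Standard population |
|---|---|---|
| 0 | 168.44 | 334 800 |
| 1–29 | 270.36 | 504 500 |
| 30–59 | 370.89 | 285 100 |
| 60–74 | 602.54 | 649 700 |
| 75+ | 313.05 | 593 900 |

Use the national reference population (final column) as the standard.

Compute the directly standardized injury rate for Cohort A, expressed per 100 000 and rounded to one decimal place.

Standard total = 2 368 000; weights = 0.1414, 0.2130, 0.1204, 0.2744, 0.2508.
Standardized rate: 0.1414×168.44 + 0.2130×270.36 + 0.1204×370.89 + 0.2744×602.54 + 0.2508×313.05 = 369.8994 per 100 000.

369.9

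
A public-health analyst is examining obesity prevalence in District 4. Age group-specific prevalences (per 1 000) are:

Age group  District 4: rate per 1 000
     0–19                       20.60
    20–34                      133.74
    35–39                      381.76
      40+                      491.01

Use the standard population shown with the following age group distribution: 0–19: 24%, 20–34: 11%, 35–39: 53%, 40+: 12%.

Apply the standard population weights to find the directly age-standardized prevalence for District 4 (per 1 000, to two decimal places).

Standard weights: 0.24, 0.11, 0.53, 0.12.
Standardized rate: 0.2400×20.60 + 0.1100×133.74 + 0.5300×381.76 + 0.1200×491.01 = 280.9094 per 1 000.

280.91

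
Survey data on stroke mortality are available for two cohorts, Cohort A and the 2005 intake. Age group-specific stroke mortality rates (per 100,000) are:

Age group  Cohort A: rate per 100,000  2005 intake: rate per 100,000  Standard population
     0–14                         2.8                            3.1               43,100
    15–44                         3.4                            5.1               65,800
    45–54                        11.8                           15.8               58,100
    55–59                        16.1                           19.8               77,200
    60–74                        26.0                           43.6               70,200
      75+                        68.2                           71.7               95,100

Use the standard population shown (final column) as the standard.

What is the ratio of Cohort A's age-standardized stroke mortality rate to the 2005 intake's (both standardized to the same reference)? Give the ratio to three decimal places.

0.827

Standard total = 409,500; weights = 0.1053, 0.1607, 0.1419, 0.1885, 0.1714, 0.2322.
Cohort A: 0.1053×2.8 + 0.1607×3.4 + 0.1419×11.8 + 0.1885×16.1 + 0.1714×26.0 + 0.2322×68.2 = 25.8460 per 100,000.
The 2005 intake: 0.1053×3.1 + 0.1607×5.1 + 0.1419×15.8 + 0.1885×19.8 + 0.1714×43.6 + 0.2322×71.7 = 31.2457 per 100,000.
Ratio = 25.8460 ÷ 31.2457 = 0.82718.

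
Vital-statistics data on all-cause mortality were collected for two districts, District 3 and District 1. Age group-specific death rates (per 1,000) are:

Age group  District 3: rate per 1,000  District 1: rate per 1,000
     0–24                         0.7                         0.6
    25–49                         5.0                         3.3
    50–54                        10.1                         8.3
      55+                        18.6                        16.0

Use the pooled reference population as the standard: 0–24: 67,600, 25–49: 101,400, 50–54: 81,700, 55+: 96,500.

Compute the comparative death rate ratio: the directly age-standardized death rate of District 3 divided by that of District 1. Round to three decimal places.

1.222

Standard total = 347,200; weights = 0.1947, 0.2921, 0.2353, 0.2779.
District 3: 0.1947×0.7 + 0.2921×5.0 + 0.2353×10.1 + 0.2779×18.6 = 9.1428 per 1,000.
District 1: 0.1947×0.6 + 0.2921×3.3 + 0.2353×8.3 + 0.2779×16.0 = 7.4807 per 1,000.
Ratio = 9.1428 ÷ 7.4807 = 1.22219.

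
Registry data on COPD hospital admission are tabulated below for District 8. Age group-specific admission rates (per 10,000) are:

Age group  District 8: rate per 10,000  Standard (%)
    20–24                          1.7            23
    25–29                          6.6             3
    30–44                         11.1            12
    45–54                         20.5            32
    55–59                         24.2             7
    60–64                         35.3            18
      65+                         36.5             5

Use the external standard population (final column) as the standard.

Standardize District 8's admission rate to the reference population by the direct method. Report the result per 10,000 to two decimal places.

18.35

Standard weights: 0.23, 0.03, 0.12, 0.32, 0.07, 0.18, 0.05.
Standardized rate: 0.2300×1.7 + 0.0300×6.6 + 0.1200×11.1 + 0.3200×20.5 + 0.0700×24.2 + 0.1800×35.3 + 0.0500×36.5 = 18.3540 per 10,000.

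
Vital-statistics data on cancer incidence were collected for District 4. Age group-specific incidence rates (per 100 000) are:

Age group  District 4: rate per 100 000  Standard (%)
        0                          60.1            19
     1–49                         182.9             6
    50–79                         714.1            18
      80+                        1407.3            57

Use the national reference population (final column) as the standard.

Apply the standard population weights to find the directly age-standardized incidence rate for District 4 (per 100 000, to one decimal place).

Standard weights: 0.19, 0.06, 0.18, 0.57.
Standardized rate: 0.1900×60.1 + 0.0600×182.9 + 0.1800×714.1 + 0.5700×1407.3 = 953.0920 per 100 000.

953.1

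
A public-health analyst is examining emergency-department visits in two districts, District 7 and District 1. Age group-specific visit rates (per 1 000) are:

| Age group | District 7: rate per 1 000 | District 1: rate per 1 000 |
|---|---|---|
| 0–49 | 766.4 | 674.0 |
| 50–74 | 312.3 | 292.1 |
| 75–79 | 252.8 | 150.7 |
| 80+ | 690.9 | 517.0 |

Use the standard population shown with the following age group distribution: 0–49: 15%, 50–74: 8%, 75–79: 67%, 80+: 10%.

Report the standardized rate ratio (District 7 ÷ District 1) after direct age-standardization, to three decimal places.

Standard weights: 0.15, 0.08, 0.67, 0.10.
District 7: 0.1500×766.4 + 0.0800×312.3 + 0.6700×252.8 + 0.1000×690.9 = 378.4100 per 1 000.
District 1: 0.1500×674.0 + 0.0800×292.1 + 0.6700×150.7 + 0.1000×517.0 = 277.1370 per 1 000.
Ratio = 378.4100 ÷ 277.1370 = 1.36543.

1.365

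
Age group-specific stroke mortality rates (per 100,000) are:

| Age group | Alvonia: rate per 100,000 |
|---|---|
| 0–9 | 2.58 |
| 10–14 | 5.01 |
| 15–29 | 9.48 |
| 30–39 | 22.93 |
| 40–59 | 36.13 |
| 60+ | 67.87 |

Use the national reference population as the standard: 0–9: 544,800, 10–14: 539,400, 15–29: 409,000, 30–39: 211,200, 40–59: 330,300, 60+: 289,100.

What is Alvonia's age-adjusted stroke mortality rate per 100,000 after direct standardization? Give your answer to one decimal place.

19.1

Standard total = 2,323,800; weights = 0.2344, 0.2321, 0.1760, 0.0909, 0.1421, 0.1244.
Standardized rate: 0.2344×2.58 + 0.2321×5.01 + 0.1760×9.48 + 0.0909×22.93 + 0.1421×36.13 + 0.1244×67.87 = 19.0994 per 100,000.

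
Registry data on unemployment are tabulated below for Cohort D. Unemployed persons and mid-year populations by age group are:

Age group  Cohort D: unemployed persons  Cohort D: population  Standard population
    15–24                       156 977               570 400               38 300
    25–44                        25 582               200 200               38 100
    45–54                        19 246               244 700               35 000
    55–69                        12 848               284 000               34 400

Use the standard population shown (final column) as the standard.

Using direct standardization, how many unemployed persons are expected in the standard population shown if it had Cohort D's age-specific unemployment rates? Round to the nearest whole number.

19718

Age-specific rates per 1 000 for Cohort D: 275.205, 127.782, 78.651, 45.239.
Expected unemployed persons = Σ (standard pop × age-specific rate ÷ 1 000)
= 38 300×275.205/1 000 + 38 100×127.782/1 000 + 35 000×78.651/1 000 + 34 400×45.239/1 000
= 10540.36 + 4868.50 + 2752.80 + 1556.24 = 19717.89.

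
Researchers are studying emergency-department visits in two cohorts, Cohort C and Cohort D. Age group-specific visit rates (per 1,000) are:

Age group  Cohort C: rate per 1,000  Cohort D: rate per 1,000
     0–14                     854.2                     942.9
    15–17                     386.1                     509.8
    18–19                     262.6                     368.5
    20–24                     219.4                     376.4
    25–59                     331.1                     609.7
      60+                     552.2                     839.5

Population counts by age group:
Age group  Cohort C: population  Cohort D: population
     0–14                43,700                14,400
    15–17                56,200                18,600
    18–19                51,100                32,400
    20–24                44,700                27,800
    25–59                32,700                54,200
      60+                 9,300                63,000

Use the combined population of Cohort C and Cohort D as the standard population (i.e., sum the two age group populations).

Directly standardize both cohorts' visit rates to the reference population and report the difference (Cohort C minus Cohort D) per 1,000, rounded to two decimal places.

-177.67

Combined standard total = 448,100; weights = 0.1297, 0.1669, 0.1863, 0.1618, 0.1939, 0.1613.
Cohort C: 0.1297×854.2 + 0.1669×386.1 + 0.1863×262.6 + 0.1618×219.4 + 0.1939×331.1 + 0.1613×552.2 = 412.9425 per 1,000.
Cohort D: 0.1297×942.9 + 0.1669×509.8 + 0.1863×368.5 + 0.1618×376.4 + 0.1939×609.7 + 0.1613×839.5 = 590.6116 per 1,000.
Difference = 412.9425 − 590.6116 = -177.6691.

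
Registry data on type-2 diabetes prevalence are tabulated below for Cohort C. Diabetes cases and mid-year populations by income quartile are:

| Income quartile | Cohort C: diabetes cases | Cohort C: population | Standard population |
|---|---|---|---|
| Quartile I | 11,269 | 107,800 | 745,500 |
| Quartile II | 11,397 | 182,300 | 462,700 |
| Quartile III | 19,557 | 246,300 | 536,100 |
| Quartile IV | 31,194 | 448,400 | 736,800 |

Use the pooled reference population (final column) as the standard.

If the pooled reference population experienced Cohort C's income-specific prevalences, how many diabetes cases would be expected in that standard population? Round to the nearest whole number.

200684

Income-specific rates per 1,000 for Cohort C: 104.536, 62.518, 79.403, 69.567.
Expected diabetes cases = Σ (standard pop × income-specific rate ÷ 1,000)
= 745,500×104.536/1,000 + 462,700×62.518/1,000 + 536,100×79.403/1,000 + 736,800×69.567/1,000
= 77931.72 + 28927.00 + 42568.04 + 51257.22 = 200683.98.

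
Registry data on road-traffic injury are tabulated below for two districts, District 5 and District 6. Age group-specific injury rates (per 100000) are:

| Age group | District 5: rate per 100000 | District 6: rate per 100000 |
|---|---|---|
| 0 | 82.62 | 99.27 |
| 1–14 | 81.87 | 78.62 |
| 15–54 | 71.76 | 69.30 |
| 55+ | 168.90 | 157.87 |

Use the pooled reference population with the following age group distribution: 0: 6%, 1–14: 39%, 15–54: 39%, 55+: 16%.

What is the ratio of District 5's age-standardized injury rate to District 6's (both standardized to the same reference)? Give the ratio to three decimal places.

1.034

Standard weights: 0.06, 0.39, 0.39, 0.16.
District 5: 0.0600×82.62 + 0.3900×81.87 + 0.3900×71.76 + 0.1600×168.90 = 91.8969 per 100000.
District 6: 0.0600×99.27 + 0.3900×78.62 + 0.3900×69.30 + 0.1600×157.87 = 88.9042 per 100000.
Ratio = 91.8969 ÷ 88.9042 = 1.03366.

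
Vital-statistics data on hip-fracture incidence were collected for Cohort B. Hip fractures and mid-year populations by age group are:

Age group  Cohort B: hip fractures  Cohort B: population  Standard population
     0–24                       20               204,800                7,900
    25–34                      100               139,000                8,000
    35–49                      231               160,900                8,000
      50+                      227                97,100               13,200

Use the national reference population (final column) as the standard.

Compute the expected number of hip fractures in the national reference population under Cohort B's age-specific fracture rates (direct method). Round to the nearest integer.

Age-specific rates per 100,000 for Cohort B: 9.77, 71.94, 143.57, 233.78.
Expected hip fractures = Σ (standard pop × age-specific rate ÷ 100,000)
= 7,900×9.77/100,000 + 8,000×71.94/100,000 + 8,000×143.57/100,000 + 13,200×233.78/100,000
= 0.77 + 5.76 + 11.49 + 30.86 = 48.87.

49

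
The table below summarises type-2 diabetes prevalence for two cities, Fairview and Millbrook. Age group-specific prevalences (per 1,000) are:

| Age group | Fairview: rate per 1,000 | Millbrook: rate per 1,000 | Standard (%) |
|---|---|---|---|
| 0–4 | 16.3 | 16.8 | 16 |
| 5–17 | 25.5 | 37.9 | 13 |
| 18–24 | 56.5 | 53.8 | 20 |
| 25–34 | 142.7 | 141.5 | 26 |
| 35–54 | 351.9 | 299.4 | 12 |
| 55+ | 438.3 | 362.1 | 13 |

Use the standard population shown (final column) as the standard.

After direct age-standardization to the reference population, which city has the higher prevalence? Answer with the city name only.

Standard weights: 0.16, 0.13, 0.20, 0.26, 0.12, 0.13.
Fairview: 0.1600×16.3 + 0.1300×25.5 + 0.2000×56.5 + 0.2600×142.7 + 0.1200×351.9 + 0.1300×438.3 = 153.5320 per 1,000.
Millbrook: 0.1600×16.8 + 0.1300×37.9 + 0.2000×53.8 + 0.2600×141.5 + 0.1200×299.4 + 0.1300×362.1 = 138.1660 per 1,000.

Fairview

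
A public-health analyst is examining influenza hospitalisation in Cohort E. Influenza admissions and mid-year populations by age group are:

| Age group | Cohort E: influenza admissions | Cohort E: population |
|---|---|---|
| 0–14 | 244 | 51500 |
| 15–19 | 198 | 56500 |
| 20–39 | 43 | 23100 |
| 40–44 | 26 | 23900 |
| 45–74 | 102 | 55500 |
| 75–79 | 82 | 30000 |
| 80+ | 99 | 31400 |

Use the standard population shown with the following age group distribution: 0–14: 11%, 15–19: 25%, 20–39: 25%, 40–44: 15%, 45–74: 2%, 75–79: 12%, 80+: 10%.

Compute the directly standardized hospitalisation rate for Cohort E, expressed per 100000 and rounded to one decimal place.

270.6

Age-specific rates per 100000 for Cohort E: 473.79, 350.44, 186.15, 108.79, 183.78, 273.33, 315.29.
Standard weights: 0.11, 0.25, 0.25, 0.15, 0.02, 0.12, 0.10.
Standardized rate: 0.1100×473.79 + 0.2500×350.44 + 0.2500×186.15 + 0.1500×108.79 + 0.0200×183.78 + 0.1200×273.33 + 0.1000×315.29 = 270.5863 per 100000.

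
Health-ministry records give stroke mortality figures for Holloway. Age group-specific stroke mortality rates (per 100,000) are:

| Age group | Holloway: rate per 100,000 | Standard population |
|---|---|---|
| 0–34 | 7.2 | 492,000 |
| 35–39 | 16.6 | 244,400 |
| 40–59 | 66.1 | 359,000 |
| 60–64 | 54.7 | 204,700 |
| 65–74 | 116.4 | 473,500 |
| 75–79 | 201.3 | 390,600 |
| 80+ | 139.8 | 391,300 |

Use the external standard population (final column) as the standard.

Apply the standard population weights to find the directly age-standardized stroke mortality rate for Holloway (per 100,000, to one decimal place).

Standard total = 2,555,500; weights = 0.1925, 0.0956, 0.1405, 0.0801, 0.1853, 0.1528, 0.1531.
Standardized rate: 0.1925×7.2 + 0.0956×16.6 + 0.1405×66.1 + 0.0801×54.7 + 0.1853×116.4 + 0.1528×201.3 + 0.1531×139.8 = 90.3828 per 100,000.

90.4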